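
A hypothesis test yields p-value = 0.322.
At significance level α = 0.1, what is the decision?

Answer: fail to reject H₀

Derivation:
Compare p-value to α:
0.322 ≥ 0.1
Decision: fail to reject H₀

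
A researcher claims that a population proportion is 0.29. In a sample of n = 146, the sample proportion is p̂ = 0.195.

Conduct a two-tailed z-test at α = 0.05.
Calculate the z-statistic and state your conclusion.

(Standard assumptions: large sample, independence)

H₀: p = 0.29, H₁: p ≠ 0.29
Standard error: SE = √(p₀(1-p₀)/n) = √(0.29×0.71/146) = 0.037554
z-statistic: z = (p̂ - p₀)/SE = (0.195 - 0.29)/0.037554 = -2.5297
Critical value: z_0.025 = ±1.960
p-value = 0.0114
Decision: reject H₀ at α = 0.05

Answer: z = -2.5297, reject H₀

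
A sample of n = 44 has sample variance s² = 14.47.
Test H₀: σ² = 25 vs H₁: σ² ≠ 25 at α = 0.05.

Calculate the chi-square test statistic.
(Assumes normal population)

df = n - 1 = 43
χ² = (n-1)s²/σ₀² = 43×14.47/25 = 24.8884
Critical values: χ²_{0.975,43} = 26.785, χ²_{0.025,43} = 62.990
Rejection region: χ² < 26.785 or χ² > 62.990
Decision: reject H₀

Answer: χ² = 24.8884, reject H₀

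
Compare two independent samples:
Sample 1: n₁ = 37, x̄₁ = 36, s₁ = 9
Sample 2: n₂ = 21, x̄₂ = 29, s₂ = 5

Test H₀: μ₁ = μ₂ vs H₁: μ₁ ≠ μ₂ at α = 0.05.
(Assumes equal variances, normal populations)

Pooled variance: s²_p = [36×9² + 20×5²]/(56) = 61.0000
s_p = 7.8102
SE = s_p×√(1/n₁ + 1/n₂) = 7.8102×√(1/37 + 1/21) = 2.1339
t = (x̄₁ - x̄₂)/SE = (36 - 29)/2.1339 = 3.2804
df = 56, t-critical = ±2.003
Decision: reject H₀

Answer: t = 3.2804, reject H₀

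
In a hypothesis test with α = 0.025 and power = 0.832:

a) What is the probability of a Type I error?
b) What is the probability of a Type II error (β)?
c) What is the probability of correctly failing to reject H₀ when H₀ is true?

Answer: a) 0.025, b) 0.168, c) 0.975

Derivation:
a) Type I error probability = α = 0.025
b) Power = P(reject H₀ | H₁ true) = 1 - β = 0.832, so Type II error probability = β = 1 - Power = 0.168
c) P(fail to reject H₀ | H₀ true) = 1 - α = 0.975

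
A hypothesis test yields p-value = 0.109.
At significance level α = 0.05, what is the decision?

Compare p-value to α:
0.109 ≥ 0.05
Decision: fail to reject H₀

Answer: fail to reject H₀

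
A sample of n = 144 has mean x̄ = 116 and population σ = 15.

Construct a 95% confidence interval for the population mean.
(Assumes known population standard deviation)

Confidence level: 95%, α = 0.05
z_0.025 = 1.960
SE = σ/√n = 15/√144 = 1.2500
Margin of error = 1.960 × 1.2500 = 2.4500
CI: x̄ ± margin = 116 ± 2.4500
CI: (113.5500, 118.4500)

Answer: (113.5500, 118.4500)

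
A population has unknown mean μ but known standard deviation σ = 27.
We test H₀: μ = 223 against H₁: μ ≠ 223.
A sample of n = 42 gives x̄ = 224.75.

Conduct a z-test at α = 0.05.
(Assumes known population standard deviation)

Standard error: SE = σ/√n = 27/√42 = 4.1662
z-statistic: z = (x̄ - μ₀)/SE = (224.75 - 223)/4.1662 = 0.4200
Critical value: ±1.960
p-value = 0.6745
Decision: fail to reject H₀

Answer: z = 0.4200, fail to reject H₀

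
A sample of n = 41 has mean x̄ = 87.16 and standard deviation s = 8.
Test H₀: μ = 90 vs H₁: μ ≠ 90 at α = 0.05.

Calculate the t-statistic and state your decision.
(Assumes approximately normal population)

df = n - 1 = 40
SE = s/√n = 8/√41 = 1.2494
t = (x̄ - μ₀)/SE = (87.16 - 90)/1.2494 = -2.2731
Critical value: t_{0.025,40} = ±2.021
p-value ≈ 0.0285
Decision: reject H₀

Answer: t = -2.2731, reject H₀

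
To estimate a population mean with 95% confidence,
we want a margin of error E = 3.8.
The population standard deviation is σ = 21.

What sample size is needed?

z_0.025 = 1.960
n = (z×σ/E)² = (1.960×21/3.8)²
n = 117.3231
Round up: n = 118

Answer: n = 118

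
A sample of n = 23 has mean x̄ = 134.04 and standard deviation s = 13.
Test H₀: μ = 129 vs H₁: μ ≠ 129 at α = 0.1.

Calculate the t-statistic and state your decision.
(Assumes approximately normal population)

df = n - 1 = 22
SE = s/√n = 13/√23 = 2.7107
t = (x̄ - μ₀)/SE = (134.04 - 129)/2.7107 = 1.8593
Critical value: t_{0.05,22} = ±1.717
p-value ≈ 0.0764
Decision: reject H₀

Answer: t = 1.8593, reject H₀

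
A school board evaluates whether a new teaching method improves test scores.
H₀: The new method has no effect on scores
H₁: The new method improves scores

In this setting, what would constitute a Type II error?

Answer: Failing to adopt an effective teaching method

Derivation:
Type I error: rejecting H₀ when it is actually true (false positive).
Type II error: failing to reject H₀ when H₁ is actually true (false negative).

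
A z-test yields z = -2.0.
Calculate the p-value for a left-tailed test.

Answer: p-value ≈ 0.0228

Derivation:
For z = -2.0:
p = P(Z < -2.0) = Φ(-2.0) = 0.0228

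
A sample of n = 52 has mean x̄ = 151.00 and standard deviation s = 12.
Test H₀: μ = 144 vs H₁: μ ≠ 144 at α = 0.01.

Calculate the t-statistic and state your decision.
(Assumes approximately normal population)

Answer: t = 4.2065, reject H₀

Derivation:
df = n - 1 = 51
SE = s/√n = 12/√52 = 1.6641
t = (x̄ - μ₀)/SE = (151.00 - 144)/1.6641 = 4.2065
Critical value: t_{0.005,51} = ±2.676
p-value ≈ 0.0001
Decision: reject H₀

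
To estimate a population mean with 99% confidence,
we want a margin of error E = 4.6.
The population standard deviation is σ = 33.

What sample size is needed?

z_0.005 = 2.576
n = (z×σ/E)² = (2.576×33/4.6)²
n = 341.5104
Round up: n = 342

Answer: n = 342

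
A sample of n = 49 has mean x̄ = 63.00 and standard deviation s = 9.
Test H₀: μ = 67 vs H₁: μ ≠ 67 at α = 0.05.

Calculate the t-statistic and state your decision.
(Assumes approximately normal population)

Answer: t = -3.1111, reject H₀

Derivation:
df = n - 1 = 48
SE = s/√n = 9/√49 = 1.2857
t = (x̄ - μ₀)/SE = (63.00 - 67)/1.2857 = -3.1111
Critical value: t_{0.025,48} = ±2.011
p-value ≈ 0.0031
Decision: reject H₀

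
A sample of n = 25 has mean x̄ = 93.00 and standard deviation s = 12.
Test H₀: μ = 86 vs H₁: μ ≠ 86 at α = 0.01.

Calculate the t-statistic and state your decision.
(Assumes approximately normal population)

df = n - 1 = 24
SE = s/√n = 12/√25 = 2.4000
t = (x̄ - μ₀)/SE = (93.00 - 86)/2.4000 = 2.9167
Critical value: t_{0.005,24} = ±2.797
p-value ≈ 0.0076
Decision: reject H₀

Answer: t = 2.9167, reject H₀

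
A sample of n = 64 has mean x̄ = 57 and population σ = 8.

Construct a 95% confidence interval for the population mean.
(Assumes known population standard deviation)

Answer: (55.0400, 58.9600)

Derivation:
Confidence level: 95%, α = 0.05
z_0.025 = 1.960
SE = σ/√n = 8/√64 = 1.0000
Margin of error = 1.960 × 1.0000 = 1.9600
CI: x̄ ± margin = 57 ± 1.9600
CI: (55.0400, 58.9600)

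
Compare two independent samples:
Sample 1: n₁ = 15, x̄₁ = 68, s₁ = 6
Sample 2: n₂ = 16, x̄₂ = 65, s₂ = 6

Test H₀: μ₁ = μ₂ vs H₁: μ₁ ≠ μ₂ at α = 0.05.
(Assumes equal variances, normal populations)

Pooled variance: s²_p = [14×6² + 15×6²]/(29) = 36.0000
s_p = 6.0000
SE = s_p×√(1/n₁ + 1/n₂) = 6.0000×√(1/15 + 1/16) = 2.1564
t = (x̄₁ - x̄₂)/SE = (68 - 65)/2.1564 = 1.3912
df = 29, t-critical = ±2.045
Decision: fail to reject H₀

Answer: t = 1.3912, fail to reject H₀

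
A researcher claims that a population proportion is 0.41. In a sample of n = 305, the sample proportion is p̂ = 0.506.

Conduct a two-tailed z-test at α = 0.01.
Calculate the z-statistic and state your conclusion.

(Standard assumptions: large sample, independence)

Answer: z = 3.4088, reject H₀

Derivation:
H₀: p = 0.41, H₁: p ≠ 0.41
Standard error: SE = √(p₀(1-p₀)/n) = √(0.41×0.59/305) = 0.028162
z-statistic: z = (p̂ - p₀)/SE = (0.506 - 0.41)/0.028162 = 3.4088
Critical value: z_0.005 = ±2.576
p-value = 0.0007
Decision: reject H₀ at α = 0.01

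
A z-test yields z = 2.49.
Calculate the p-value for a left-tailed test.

For z = 2.49:
p = P(Z < 2.49) = Φ(2.49) = 0.9936

Answer: p-value ≈ 0.9936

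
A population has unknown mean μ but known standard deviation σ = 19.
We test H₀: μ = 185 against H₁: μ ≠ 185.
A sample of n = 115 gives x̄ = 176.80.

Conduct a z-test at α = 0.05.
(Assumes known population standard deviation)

Answer: z = -4.6281, reject H₀

Derivation:
Standard error: SE = σ/√n = 19/√115 = 1.7718
z-statistic: z = (x̄ - μ₀)/SE = (176.80 - 185)/1.7718 = -4.6281
Critical value: ±1.960
p-value < 0.0001
Decision: reject H₀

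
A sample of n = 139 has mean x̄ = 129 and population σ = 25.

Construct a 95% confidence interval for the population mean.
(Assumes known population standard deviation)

Confidence level: 95%, α = 0.05
z_0.025 = 1.960
SE = σ/√n = 25/√139 = 2.1205
Margin of error = 1.960 × 2.1205 = 4.1562
CI: x̄ ± margin = 129 ± 4.1562
CI: (124.8438, 133.1562)

Answer: (124.8438, 133.1562)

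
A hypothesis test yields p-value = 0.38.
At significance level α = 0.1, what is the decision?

Answer: fail to reject H₀

Derivation:
Compare p-value to α:
0.38 ≥ 0.1
Decision: fail to reject H₀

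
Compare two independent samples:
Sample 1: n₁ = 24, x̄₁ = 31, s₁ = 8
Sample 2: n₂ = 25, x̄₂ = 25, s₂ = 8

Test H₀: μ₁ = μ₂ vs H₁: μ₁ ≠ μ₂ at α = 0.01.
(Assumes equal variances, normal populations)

Answer: t = 2.6244, fail to reject H₀

Derivation:
Pooled variance: s²_p = [23×8² + 24×8²]/(47) = 64.0000
s_p = 8.0000
SE = s_p×√(1/n₁ + 1/n₂) = 8.0000×√(1/24 + 1/25) = 2.2862
t = (x̄₁ - x̄₂)/SE = (31 - 25)/2.2862 = 2.6244
df = 47, t-critical = ±2.685
Decision: fail to reject H₀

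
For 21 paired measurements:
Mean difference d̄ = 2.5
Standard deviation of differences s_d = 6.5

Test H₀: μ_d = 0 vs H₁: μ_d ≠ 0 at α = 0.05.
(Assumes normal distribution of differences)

Answer: t = 1.7625, fail to reject H₀

Derivation:
df = n - 1 = 20
SE = s_d/√n = 6.5/√21 = 1.4184
t = d̄/SE = 2.5/1.4184 = 1.7625
Critical value: t_{0.025,20} = ±2.086
p-value ≈ 0.0933
Decision: fail to reject H₀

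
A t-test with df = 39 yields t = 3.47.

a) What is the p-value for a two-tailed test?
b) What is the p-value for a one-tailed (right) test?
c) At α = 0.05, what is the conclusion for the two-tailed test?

Answer: a) 0.0013, b) 0.0006, c) reject H₀

Derivation:
Using t-distribution with df = 39:
a) Two-tailed: p = 2×P(T > 3.47) = 0.0013
b) One-tailed: p = P(T > 3.47) = 0.0006
c) 0.0013 < 0.05, reject H₀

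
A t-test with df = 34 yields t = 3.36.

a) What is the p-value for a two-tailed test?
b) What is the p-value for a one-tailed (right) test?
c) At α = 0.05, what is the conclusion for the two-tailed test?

Answer: a) 0.0019, b) 0.0010, c) reject H₀

Derivation:
Using t-distribution with df = 34:
a) Two-tailed: p = 2×P(T > 3.36) = 0.0019
b) One-tailed: p = P(T > 3.36) = 0.0010
c) 0.0019 < 0.05, reject H₀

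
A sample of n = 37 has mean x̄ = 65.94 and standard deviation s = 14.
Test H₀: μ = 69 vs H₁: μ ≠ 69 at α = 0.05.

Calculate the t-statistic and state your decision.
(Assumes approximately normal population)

df = n - 1 = 36
SE = s/√n = 14/√37 = 2.3016
t = (x̄ - μ₀)/SE = (65.94 - 69)/2.3016 = -1.3295
Critical value: t_{0.025,36} = ±2.028
p-value ≈ 0.1920
Decision: fail to reject H₀

Answer: t = -1.3295, fail to reject H₀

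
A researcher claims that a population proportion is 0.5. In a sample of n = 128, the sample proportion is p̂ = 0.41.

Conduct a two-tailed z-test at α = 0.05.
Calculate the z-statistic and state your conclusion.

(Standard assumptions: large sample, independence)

H₀: p = 0.5, H₁: p ≠ 0.5
Standard error: SE = √(p₀(1-p₀)/n) = √(0.5×0.5/128) = 0.044194
z-statistic: z = (p̂ - p₀)/SE = (0.41 - 0.5)/0.044194 = -2.0365
Critical value: z_0.025 = ±1.960
p-value = 0.0417
Decision: reject H₀ at α = 0.05

Answer: z = -2.0365, reject H₀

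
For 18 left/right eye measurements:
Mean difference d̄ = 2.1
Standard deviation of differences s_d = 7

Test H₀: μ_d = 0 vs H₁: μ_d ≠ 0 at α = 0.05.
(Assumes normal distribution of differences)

df = n - 1 = 17
SE = s_d/√n = 7/√18 = 1.6499
t = d̄/SE = 2.1/1.6499 = 1.2728
Critical value: t_{0.025,17} = ±2.110
p-value ≈ 0.2202
Decision: fail to reject H₀

Answer: t = 1.2728, fail to reject H₀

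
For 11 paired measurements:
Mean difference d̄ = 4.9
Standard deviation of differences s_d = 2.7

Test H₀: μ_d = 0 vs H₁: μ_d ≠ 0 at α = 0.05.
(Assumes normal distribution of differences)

df = n - 1 = 10
SE = s_d/√n = 2.7/√11 = 0.8141
t = d̄/SE = 4.9/0.8141 = 6.0189
Critical value: t_{0.025,10} = ±2.228
p-value ≈ 0.0001
Decision: reject H₀

Answer: t = 6.0189, reject H₀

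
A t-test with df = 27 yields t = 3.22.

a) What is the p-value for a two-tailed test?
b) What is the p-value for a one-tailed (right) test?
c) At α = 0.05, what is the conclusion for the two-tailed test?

Using t-distribution with df = 27:
a) Two-tailed: p = 2×P(T > 3.22) = 0.0033
b) One-tailed: p = P(T > 3.22) = 0.0017
c) 0.0033 < 0.05, reject H₀

Answer: a) 0.0033, b) 0.0017, c) reject H₀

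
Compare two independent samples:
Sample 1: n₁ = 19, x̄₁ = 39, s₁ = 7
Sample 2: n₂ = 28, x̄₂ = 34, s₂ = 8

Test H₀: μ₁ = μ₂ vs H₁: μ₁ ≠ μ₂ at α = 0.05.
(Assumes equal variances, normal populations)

Answer: t = 2.2089, reject H₀

Derivation:
Pooled variance: s²_p = [18×7² + 27×8²]/(45) = 58.0000
s_p = 7.6158
SE = s_p×√(1/n₁ + 1/n₂) = 7.6158×√(1/19 + 1/28) = 2.2636
t = (x̄₁ - x̄₂)/SE = (39 - 34)/2.2636 = 2.2089
df = 45, t-critical = ±2.014
Decision: reject H₀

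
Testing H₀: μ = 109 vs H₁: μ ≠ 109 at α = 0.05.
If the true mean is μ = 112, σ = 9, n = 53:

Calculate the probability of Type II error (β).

Answer: β ≈ 0.3203

Derivation:
SE = σ/√n = 9/√53 = 1.2362
Critical values: μ₀ ± z_0.025×SE = 109 ± 1.960×1.2362
Acceptance region: (106.5770, 111.4230)
Under H₁ (μ = 112): z_high = (111.4230 - 112)/1.2362 = -0.4668, z_low = (106.5770 - 112)/1.2362 = -4.3868
β = P(not reject | H₁) = Φ(-0.4668) - Φ(-4.3868) ≈ 0.3203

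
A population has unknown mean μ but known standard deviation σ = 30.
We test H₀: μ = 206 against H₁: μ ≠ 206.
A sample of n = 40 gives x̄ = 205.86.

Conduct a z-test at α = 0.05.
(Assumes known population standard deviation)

Answer: z = -0.0295, fail to reject H₀

Derivation:
Standard error: SE = σ/√n = 30/√40 = 4.7434
z-statistic: z = (x̄ - μ₀)/SE = (205.86 - 206)/4.7434 = -0.0295
Critical value: ±1.960
p-value = 0.9765
Decision: fail to reject H₀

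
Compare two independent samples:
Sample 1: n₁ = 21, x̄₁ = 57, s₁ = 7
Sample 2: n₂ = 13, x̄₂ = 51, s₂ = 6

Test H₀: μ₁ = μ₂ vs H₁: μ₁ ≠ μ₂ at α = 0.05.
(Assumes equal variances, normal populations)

Answer: t = 2.5595, reject H₀

Derivation:
Pooled variance: s²_p = [20×7² + 12×6²]/(32) = 44.1250
s_p = 6.6427
SE = s_p×√(1/n₁ + 1/n₂) = 6.6427×√(1/21 + 1/13) = 2.3442
t = (x̄₁ - x̄₂)/SE = (57 - 51)/2.3442 = 2.5595
df = 32, t-critical = ±2.037
Decision: reject H₀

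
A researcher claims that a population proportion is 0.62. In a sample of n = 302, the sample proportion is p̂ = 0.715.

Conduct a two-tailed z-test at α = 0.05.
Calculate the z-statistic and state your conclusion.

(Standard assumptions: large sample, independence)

Answer: z = 3.4012, reject H₀

Derivation:
H₀: p = 0.62, H₁: p ≠ 0.62
Standard error: SE = √(p₀(1-p₀)/n) = √(0.62×0.38/302) = 0.027931
z-statistic: z = (p̂ - p₀)/SE = (0.715 - 0.62)/0.027931 = 3.4012
Critical value: z_0.025 = ±1.960
p-value = 0.0007
Decision: reject H₀ at α = 0.05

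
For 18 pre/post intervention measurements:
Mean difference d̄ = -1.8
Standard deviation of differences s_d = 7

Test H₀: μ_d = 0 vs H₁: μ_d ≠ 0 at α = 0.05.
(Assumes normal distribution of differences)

Answer: t = -1.0910, fail to reject H₀

Derivation:
df = n - 1 = 17
SE = s_d/√n = 7/√18 = 1.6499
t = d̄/SE = -1.8/1.6499 = -1.0910
Critical value: t_{0.025,17} = ±2.110
p-value ≈ 0.2905
Decision: fail to reject H₀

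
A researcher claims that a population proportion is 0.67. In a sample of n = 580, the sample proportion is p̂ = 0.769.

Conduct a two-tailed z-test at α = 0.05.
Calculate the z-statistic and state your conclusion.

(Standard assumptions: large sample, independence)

Answer: z = 5.0704, reject H₀

Derivation:
H₀: p = 0.67, H₁: p ≠ 0.67
Standard error: SE = √(p₀(1-p₀)/n) = √(0.67×0.33/580) = 0.019525
z-statistic: z = (p̂ - p₀)/SE = (0.769 - 0.67)/0.019525 = 5.0704
Critical value: z_0.025 = ±1.960
p-value < 0.0001
Decision: reject H₀ at α = 0.05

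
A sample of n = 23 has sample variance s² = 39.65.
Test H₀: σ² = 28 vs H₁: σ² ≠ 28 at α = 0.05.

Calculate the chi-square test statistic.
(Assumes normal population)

df = n - 1 = 22
χ² = (n-1)s²/σ₀² = 22×39.65/28 = 31.1536
Critical values: χ²_{0.975,22} = 10.982, χ²_{0.025,22} = 36.781
Rejection region: χ² < 10.982 or χ² > 36.781
Decision: fail to reject H₀

Answer: χ² = 31.1536, fail to reject H₀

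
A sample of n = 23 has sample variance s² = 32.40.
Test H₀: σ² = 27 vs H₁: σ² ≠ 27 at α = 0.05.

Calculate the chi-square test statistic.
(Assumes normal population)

df = n - 1 = 22
χ² = (n-1)s²/σ₀² = 22×32.40/27 = 26.4000
Critical values: χ²_{0.975,22} = 10.982, χ²_{0.025,22} = 36.781
Rejection region: χ² < 10.982 or χ² > 36.781
Decision: fail to reject H₀

Answer: χ² = 26.4000, fail to reject H₀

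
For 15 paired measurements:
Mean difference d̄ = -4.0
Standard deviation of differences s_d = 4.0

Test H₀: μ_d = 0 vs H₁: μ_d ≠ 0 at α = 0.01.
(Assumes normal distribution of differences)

df = n - 1 = 14
SE = s_d/√n = 4.0/√15 = 1.0328
t = d̄/SE = -4.0/1.0328 = -3.8730
Critical value: t_{0.005,14} = ±2.977
p-value ≈ 0.0017
Decision: reject H₀

Answer: t = -3.8730, reject H₀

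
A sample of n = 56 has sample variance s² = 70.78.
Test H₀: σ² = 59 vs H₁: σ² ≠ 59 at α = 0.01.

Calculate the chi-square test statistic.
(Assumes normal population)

Answer: χ² = 65.9814, fail to reject H₀

Derivation:
df = n - 1 = 55
χ² = (n-1)s²/σ₀² = 55×70.78/59 = 65.9814
Critical values: χ²_{0.995,55} = 31.735, χ²_{0.005,55} = 85.749
Rejection region: χ² < 31.735 or χ² > 85.749
Decision: fail to reject H₀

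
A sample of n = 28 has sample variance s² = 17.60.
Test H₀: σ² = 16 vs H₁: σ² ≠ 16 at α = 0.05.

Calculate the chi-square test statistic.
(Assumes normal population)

Answer: χ² = 29.7000, fail to reject H₀

Derivation:
df = n - 1 = 27
χ² = (n-1)s²/σ₀² = 27×17.60/16 = 29.7000
Critical values: χ²_{0.975,27} = 14.573, χ²_{0.025,27} = 43.195
Rejection region: χ² < 14.573 or χ² > 43.195
Decision: fail to reject H₀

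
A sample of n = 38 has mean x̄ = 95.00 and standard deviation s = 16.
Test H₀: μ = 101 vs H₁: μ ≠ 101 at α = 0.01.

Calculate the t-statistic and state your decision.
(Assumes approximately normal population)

df = n - 1 = 37
SE = s/√n = 16/√38 = 2.5955
t = (x̄ - μ₀)/SE = (95.00 - 101)/2.5955 = -2.3117
Critical value: t_{0.005,37} = ±2.715
p-value ≈ 0.0265
Decision: fail to reject H₀

Answer: t = -2.3117, fail to reject H₀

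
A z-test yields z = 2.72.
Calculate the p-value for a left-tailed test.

Answer: p-value ≈ 0.9967

Derivation:
For z = 2.72:
p = P(Z < 2.72) = Φ(2.72) = 0.9967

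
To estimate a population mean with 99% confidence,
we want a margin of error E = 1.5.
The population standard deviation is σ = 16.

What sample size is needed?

z_0.005 = 2.576
n = (z×σ/E)² = (2.576×16/1.5)²
n = 755.0038
Round up: n = 756

Answer: n = 756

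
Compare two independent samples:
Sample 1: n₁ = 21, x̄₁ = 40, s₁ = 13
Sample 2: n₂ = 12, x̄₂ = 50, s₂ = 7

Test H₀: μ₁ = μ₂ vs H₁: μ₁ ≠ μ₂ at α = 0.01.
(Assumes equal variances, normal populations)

Pooled variance: s²_p = [20×13² + 11×7²]/(31) = 126.4194
s_p = 11.2436
SE = s_p×√(1/n₁ + 1/n₂) = 11.2436×√(1/21 + 1/12) = 4.0688
t = (x̄₁ - x̄₂)/SE = (40 - 50)/4.0688 = -2.4577
df = 31, t-critical = ±2.744
Decision: fail to reject H₀

Answer: t = -2.4577, fail to reject H₀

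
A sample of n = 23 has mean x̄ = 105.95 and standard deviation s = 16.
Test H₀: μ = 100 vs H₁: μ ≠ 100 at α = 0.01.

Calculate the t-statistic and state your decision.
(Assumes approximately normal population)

Answer: t = 1.7835, fail to reject H₀

Derivation:
df = n - 1 = 22
SE = s/√n = 16/√23 = 3.3362
t = (x̄ - μ₀)/SE = (105.95 - 100)/3.3362 = 1.7835
Critical value: t_{0.005,22} = ±2.819
p-value ≈ 0.0883
Decision: fail to reject H₀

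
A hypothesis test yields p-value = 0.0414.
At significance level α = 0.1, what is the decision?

Compare p-value to α:
0.0414 < 0.1
Decision: reject H₀

Answer: reject H₀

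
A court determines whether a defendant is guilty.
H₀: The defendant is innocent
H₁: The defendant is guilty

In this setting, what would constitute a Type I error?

A Type I error (probability α) occurs when we reject a true H₀.
A Type II error (probability β) occurs when we fail to reject a false H₀.

Answer: Convicting an innocent person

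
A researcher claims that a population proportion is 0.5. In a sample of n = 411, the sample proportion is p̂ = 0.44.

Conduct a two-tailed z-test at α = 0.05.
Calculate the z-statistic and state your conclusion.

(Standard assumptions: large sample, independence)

Answer: z = -2.4328, reject H₀

Derivation:
H₀: p = 0.5, H₁: p ≠ 0.5
Standard error: SE = √(p₀(1-p₀)/n) = √(0.5×0.5/411) = 0.024663
z-statistic: z = (p̂ - p₀)/SE = (0.44 - 0.5)/0.024663 = -2.4328
Critical value: z_0.025 = ±1.960
p-value = 0.0150
Decision: reject H₀ at α = 0.05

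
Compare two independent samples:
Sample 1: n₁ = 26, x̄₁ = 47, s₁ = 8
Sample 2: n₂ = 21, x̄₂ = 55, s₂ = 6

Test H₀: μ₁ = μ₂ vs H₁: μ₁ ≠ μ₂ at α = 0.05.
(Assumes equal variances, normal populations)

Answer: t = -3.7976, reject H₀

Derivation:
Pooled variance: s²_p = [25×8² + 20×6²]/(45) = 51.5556
s_p = 7.1802
SE = s_p×√(1/n₁ + 1/n₂) = 7.1802×√(1/26 + 1/21) = 2.1066
t = (x̄₁ - x̄₂)/SE = (47 - 55)/2.1066 = -3.7976
df = 45, t-critical = ±2.014
Decision: reject H₀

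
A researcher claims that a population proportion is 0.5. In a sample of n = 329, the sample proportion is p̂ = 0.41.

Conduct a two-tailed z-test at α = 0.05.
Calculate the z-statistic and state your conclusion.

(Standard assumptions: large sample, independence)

H₀: p = 0.5, H₁: p ≠ 0.5
Standard error: SE = √(p₀(1-p₀)/n) = √(0.5×0.5/329) = 0.027566
z-statistic: z = (p̂ - p₀)/SE = (0.41 - 0.5)/0.027566 = -3.2649
Critical value: z_0.025 = ±1.960
p-value = 0.0011
Decision: reject H₀ at α = 0.05

Answer: z = -3.2649, reject H₀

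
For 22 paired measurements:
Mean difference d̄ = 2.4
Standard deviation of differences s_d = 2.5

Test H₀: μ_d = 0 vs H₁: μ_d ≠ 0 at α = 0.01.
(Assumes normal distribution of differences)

Answer: t = 4.5028, reject H₀

Derivation:
df = n - 1 = 21
SE = s_d/√n = 2.5/√22 = 0.5330
t = d̄/SE = 2.4/0.5330 = 4.5028
Critical value: t_{0.005,21} = ±2.831
p-value ≈ 0.0002
Decision: reject H₀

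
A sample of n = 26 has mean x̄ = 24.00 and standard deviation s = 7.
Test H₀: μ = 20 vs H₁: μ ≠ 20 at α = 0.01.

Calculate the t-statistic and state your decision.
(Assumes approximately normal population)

df = n - 1 = 25
SE = s/√n = 7/√26 = 1.3728
t = (x̄ - μ₀)/SE = (24.00 - 20)/1.3728 = 2.9138
Critical value: t_{0.005,25} = ±2.787
p-value ≈ 0.0074
Decision: reject H₀

Answer: t = 2.9138, reject H₀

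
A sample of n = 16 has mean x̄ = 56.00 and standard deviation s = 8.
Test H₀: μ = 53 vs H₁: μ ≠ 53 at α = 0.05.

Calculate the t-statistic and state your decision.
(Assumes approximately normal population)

Answer: t = 1.5000, fail to reject H₀

Derivation:
df = n - 1 = 15
SE = s/√n = 8/√16 = 2.0000
t = (x̄ - μ₀)/SE = (56.00 - 53)/2.0000 = 1.5000
Critical value: t_{0.025,15} = ±2.131
p-value ≈ 0.1544
Decision: fail to reject H₀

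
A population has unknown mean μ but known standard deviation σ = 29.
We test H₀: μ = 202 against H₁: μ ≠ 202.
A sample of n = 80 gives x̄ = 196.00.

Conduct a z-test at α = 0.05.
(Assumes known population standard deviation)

Answer: z = -1.8505, fail to reject H₀

Derivation:
Standard error: SE = σ/√n = 29/√80 = 3.2423
z-statistic: z = (x̄ - μ₀)/SE = (196.00 - 202)/3.2423 = -1.8505
Critical value: ±1.960
p-value = 0.0642
Decision: fail to reject H₀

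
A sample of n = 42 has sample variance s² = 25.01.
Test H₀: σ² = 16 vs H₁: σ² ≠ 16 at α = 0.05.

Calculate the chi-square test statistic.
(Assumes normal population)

Answer: χ² = 64.0881, reject H₀

Derivation:
df = n - 1 = 41
χ² = (n-1)s²/σ₀² = 41×25.01/16 = 64.0881
Critical values: χ²_{0.975,41} = 25.215, χ²_{0.025,41} = 60.561
Rejection region: χ² < 25.215 or χ² > 60.561
Decision: reject H₀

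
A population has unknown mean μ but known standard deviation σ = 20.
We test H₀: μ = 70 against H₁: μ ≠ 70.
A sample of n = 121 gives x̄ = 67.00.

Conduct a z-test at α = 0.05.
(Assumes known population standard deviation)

Answer: z = -1.6500, fail to reject H₀

Derivation:
Standard error: SE = σ/√n = 20/√121 = 1.8182
z-statistic: z = (x̄ - μ₀)/SE = (67.00 - 70)/1.8182 = -1.6500
Critical value: ±1.960
p-value = 0.0989
Decision: fail to reject H₀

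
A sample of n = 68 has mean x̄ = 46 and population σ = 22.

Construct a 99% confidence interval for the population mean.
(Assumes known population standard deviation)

Confidence level: 99%, α = 0.01
z_0.005 = 2.576
SE = σ/√n = 22/√68 = 2.6679
Margin of error = 2.576 × 2.6679 = 6.8725
CI: x̄ ± margin = 46 ± 6.8725
CI: (39.1275, 52.8725)

Answer: (39.1275, 52.8725)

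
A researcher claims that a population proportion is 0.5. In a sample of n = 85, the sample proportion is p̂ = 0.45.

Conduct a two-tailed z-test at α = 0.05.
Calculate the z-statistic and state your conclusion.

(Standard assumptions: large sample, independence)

Answer: z = -0.9219, fail to reject H₀

Derivation:
H₀: p = 0.5, H₁: p ≠ 0.5
Standard error: SE = √(p₀(1-p₀)/n) = √(0.5×0.5/85) = 0.054233
z-statistic: z = (p̂ - p₀)/SE = (0.45 - 0.5)/0.054233 = -0.9219
Critical value: z_0.025 = ±1.960
p-value = 0.3566
Decision: fail to reject H₀ at α = 0.05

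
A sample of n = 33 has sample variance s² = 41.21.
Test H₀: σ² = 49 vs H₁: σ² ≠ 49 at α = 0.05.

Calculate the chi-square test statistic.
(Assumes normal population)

Answer: χ² = 26.9127, fail to reject H₀

Derivation:
df = n - 1 = 32
χ² = (n-1)s²/σ₀² = 32×41.21/49 = 26.9127
Critical values: χ²_{0.975,32} = 18.291, χ²_{0.025,32} = 49.480
Rejection region: χ² < 18.291 or χ² > 49.480
Decision: fail to reject H₀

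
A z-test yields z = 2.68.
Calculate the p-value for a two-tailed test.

Answer: p-value ≈ 0.0074

Derivation:
For z = 2.68:
p = 2×P(Z > |2.68|) = 2×(1 - Φ(2.68)) = 0.0074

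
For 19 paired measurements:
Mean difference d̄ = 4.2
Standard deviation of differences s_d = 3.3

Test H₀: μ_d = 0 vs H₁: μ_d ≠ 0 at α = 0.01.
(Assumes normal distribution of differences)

Answer: t = 5.5475, reject H₀

Derivation:
df = n - 1 = 18
SE = s_d/√n = 3.3/√19 = 0.7571
t = d̄/SE = 4.2/0.7571 = 5.5475
Critical value: t_{0.005,18} = ±2.878
p-value < 0.0001
Decision: reject H₀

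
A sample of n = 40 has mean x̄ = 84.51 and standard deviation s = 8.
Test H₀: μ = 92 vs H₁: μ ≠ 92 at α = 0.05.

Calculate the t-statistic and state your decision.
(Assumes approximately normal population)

df = n - 1 = 39
SE = s/√n = 8/√40 = 1.2649
t = (x̄ - μ₀)/SE = (84.51 - 92)/1.2649 = -5.9214
Critical value: t_{0.025,39} = ±2.023
p-value < 0.0001
Decision: reject H₀

Answer: t = -5.9214, reject H₀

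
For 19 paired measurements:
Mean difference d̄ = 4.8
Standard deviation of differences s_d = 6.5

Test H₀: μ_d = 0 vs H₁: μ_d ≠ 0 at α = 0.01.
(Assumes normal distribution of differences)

Answer: t = 3.2189, reject H₀

Derivation:
df = n - 1 = 18
SE = s_d/√n = 6.5/√19 = 1.4912
t = d̄/SE = 4.8/1.4912 = 3.2189
Critical value: t_{0.005,18} = ±2.878
p-value ≈ 0.0048
Decision: reject H₀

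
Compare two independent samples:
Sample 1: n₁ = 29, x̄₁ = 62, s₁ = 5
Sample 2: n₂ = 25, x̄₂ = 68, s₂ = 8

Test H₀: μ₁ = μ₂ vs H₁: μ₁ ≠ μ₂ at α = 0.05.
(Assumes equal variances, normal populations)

Answer: t = -3.3527, reject H₀

Derivation:
Pooled variance: s²_p = [28×5² + 24×8²]/(52) = 43.0000
s_p = 6.5574
SE = s_p×√(1/n₁ + 1/n₂) = 6.5574×√(1/29 + 1/25) = 1.7896
t = (x̄₁ - x̄₂)/SE = (62 - 68)/1.7896 = -3.3527
df = 52, t-critical = ±2.007
Decision: reject H₀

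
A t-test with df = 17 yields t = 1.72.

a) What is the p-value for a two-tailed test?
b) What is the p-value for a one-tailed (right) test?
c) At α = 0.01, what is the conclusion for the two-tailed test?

Using t-distribution with df = 17:
a) Two-tailed: p = 2×P(T > 1.72) = 0.1036
b) One-tailed: p = P(T > 1.72) = 0.0518
c) 0.1036 ≥ 0.01, fail to reject H₀

Answer: a) 0.1036, b) 0.0518, c) fail to reject H₀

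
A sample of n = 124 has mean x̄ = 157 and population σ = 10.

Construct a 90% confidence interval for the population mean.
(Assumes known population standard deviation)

Answer: (155.5228, 158.4772)

Derivation:
Confidence level: 90%, α = 0.1
z_0.05 = 1.645
SE = σ/√n = 10/√124 = 0.8980
Margin of error = 1.645 × 0.8980 = 1.4772
CI: x̄ ± margin = 157 ± 1.4772
CI: (155.5228, 158.4772)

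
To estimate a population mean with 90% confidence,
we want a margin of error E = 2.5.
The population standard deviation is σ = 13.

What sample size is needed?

z_0.05 = 1.645
n = (z×σ/E)² = (1.645×13/2.5)²
n = 73.1709
Round up: n = 74

Answer: n = 74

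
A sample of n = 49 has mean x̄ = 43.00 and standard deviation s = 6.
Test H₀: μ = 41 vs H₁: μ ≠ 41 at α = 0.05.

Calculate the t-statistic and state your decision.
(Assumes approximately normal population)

Answer: t = 2.3335, reject H₀

Derivation:
df = n - 1 = 48
SE = s/√n = 6/√49 = 0.8571
t = (x̄ - μ₀)/SE = (43.00 - 41)/0.8571 = 2.3335
Critical value: t_{0.025,48} = ±2.011
p-value ≈ 0.0239
Decision: reject H₀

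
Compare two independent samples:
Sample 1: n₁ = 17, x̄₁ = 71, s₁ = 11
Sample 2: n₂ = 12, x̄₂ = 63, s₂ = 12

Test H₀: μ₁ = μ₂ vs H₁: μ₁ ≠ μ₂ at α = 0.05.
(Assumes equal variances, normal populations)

Pooled variance: s²_p = [16×11² + 11×12²]/(27) = 130.3704
s_p = 11.4180
SE = s_p×√(1/n₁ + 1/n₂) = 11.4180×√(1/17 + 1/12) = 4.3050
t = (x̄₁ - x̄₂)/SE = (71 - 63)/4.3050 = 1.8583
df = 27, t-critical = ±2.052
Decision: fail to reject H₀

Answer: t = 1.8583, fail to reject H₀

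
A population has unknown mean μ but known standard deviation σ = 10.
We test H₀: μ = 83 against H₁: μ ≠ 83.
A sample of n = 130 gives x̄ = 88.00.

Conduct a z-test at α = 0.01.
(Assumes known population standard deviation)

Standard error: SE = σ/√n = 10/√130 = 0.8771
z-statistic: z = (x̄ - μ₀)/SE = (88.00 - 83)/0.8771 = 5.7006
Critical value: ±2.576
p-value < 0.0001
Decision: reject H₀

Answer: z = 5.7006, reject H₀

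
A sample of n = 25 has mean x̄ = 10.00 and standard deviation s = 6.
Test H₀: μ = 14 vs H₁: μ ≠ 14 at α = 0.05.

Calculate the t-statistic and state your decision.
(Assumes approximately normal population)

Answer: t = -3.3333, reject H₀

Derivation:
df = n - 1 = 24
SE = s/√n = 6/√25 = 1.2000
t = (x̄ - μ₀)/SE = (10.00 - 14)/1.2000 = -3.3333
Critical value: t_{0.025,24} = ±2.064
p-value ≈ 0.0028
Decision: reject H₀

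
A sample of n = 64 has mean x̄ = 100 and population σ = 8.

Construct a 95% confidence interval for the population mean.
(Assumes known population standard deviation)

Confidence level: 95%, α = 0.05
z_0.025 = 1.960
SE = σ/√n = 8/√64 = 1.0000
Margin of error = 1.960 × 1.0000 = 1.9600
CI: x̄ ± margin = 100 ± 1.9600
CI: (98.0400, 101.9600)

Answer: (98.0400, 101.9600)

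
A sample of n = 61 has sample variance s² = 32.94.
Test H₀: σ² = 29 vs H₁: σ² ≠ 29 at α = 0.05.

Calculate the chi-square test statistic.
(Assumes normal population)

Answer: χ² = 68.1517, fail to reject H₀

Derivation:
df = n - 1 = 60
χ² = (n-1)s²/σ₀² = 60×32.94/29 = 68.1517
Critical values: χ²_{0.975,60} = 40.482, χ²_{0.025,60} = 83.298
Rejection region: χ² < 40.482 or χ² > 83.298
Decision: fail to reject H₀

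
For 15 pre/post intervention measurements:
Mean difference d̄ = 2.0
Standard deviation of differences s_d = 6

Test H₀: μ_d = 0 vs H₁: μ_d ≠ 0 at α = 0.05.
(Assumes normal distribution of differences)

df = n - 1 = 14
SE = s_d/√n = 6/√15 = 1.5492
t = d̄/SE = 2.0/1.5492 = 1.2910
Critical value: t_{0.025,14} = ±2.145
p-value ≈ 0.2176
Decision: fail to reject H₀

Answer: t = 1.2910, fail to reject H₀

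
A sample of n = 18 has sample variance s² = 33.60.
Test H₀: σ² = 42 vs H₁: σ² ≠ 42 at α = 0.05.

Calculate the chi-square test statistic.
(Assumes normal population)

df = n - 1 = 17
χ² = (n-1)s²/σ₀² = 17×33.60/42 = 13.6000
Critical values: χ²_{0.975,17} = 7.564, χ²_{0.025,17} = 30.191
Rejection region: χ² < 7.564 or χ² > 30.191
Decision: fail to reject H₀

Answer: χ² = 13.6000, fail to reject H₀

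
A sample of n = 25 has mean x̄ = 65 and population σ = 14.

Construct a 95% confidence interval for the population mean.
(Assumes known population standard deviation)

Confidence level: 95%, α = 0.05
z_0.025 = 1.960
SE = σ/√n = 14/√25 = 2.8000
Margin of error = 1.960 × 2.8000 = 5.4880
CI: x̄ ± margin = 65 ± 5.4880
CI: (59.5120, 70.4880)

Answer: (59.5120, 70.4880)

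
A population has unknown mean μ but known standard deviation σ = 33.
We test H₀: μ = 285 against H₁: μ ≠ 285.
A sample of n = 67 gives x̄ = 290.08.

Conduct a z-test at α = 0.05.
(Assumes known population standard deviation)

Standard error: SE = σ/√n = 33/√67 = 4.0316
z-statistic: z = (x̄ - μ₀)/SE = (290.08 - 285)/4.0316 = 1.2600
Critical value: ±1.960
p-value = 0.2077
Decision: fail to reject H₀

Answer: z = 1.2600, fail to reject H₀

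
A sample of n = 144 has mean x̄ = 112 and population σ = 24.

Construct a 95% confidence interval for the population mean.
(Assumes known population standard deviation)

Confidence level: 95%, α = 0.05
z_0.025 = 1.960
SE = σ/√n = 24/√144 = 2.0000
Margin of error = 1.960 × 2.0000 = 3.9200
CI: x̄ ± margin = 112 ± 3.9200
CI: (108.0800, 115.9200)

Answer: (108.0800, 115.9200)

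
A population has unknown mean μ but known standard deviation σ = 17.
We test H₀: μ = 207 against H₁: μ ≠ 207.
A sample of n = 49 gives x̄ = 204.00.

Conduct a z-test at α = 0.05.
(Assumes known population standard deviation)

Standard error: SE = σ/√n = 17/√49 = 2.4286
z-statistic: z = (x̄ - μ₀)/SE = (204.00 - 207)/2.4286 = -1.2353
Critical value: ±1.960
p-value = 0.2167
Decision: fail to reject H₀

Answer: z = -1.2353, fail to reject H₀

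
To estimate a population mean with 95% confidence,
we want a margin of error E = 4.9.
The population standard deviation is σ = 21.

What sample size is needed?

Answer: n = 71

Derivation:
z_0.025 = 1.960
n = (z×σ/E)² = (1.960×21/4.9)²
n = 70.5600
Round up: n = 71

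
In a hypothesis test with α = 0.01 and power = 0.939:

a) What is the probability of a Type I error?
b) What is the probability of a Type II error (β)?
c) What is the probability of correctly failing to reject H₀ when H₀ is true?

a) Type I error probability = α = 0.01
b) Power = P(reject H₀ | H₁ true) = 1 - β = 0.939, so Type II error probability = β = 1 - Power = 0.061
c) P(fail to reject H₀ | H₀ true) = 1 - α = 0.99

Answer: a) 0.01, b) 0.061, c) 0.99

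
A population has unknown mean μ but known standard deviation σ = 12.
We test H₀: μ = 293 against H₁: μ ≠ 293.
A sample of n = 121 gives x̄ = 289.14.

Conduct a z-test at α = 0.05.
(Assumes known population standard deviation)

Answer: z = -3.5384, reject H₀

Derivation:
Standard error: SE = σ/√n = 12/√121 = 1.0909
z-statistic: z = (x̄ - μ₀)/SE = (289.14 - 293)/1.0909 = -3.5384
Critical value: ±1.960
p-value = 0.0004
Decision: reject H₀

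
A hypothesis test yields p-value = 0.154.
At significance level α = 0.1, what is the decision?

Answer: fail to reject H₀

Derivation:
Compare p-value to α:
0.154 ≥ 0.1
Decision: fail to reject H₀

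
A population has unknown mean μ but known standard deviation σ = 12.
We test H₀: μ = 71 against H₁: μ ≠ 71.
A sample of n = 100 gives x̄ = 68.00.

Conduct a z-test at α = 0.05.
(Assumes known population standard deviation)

Standard error: SE = σ/√n = 12/√100 = 1.2000
z-statistic: z = (x̄ - μ₀)/SE = (68.00 - 71)/1.2000 = -2.5000
Critical value: ±1.960
p-value = 0.0124
Decision: reject H₀

Answer: z = -2.5000, reject H₀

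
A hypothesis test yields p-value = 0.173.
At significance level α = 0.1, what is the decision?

Compare p-value to α:
0.173 ≥ 0.1
Decision: fail to reject H₀

Answer: fail to reject H₀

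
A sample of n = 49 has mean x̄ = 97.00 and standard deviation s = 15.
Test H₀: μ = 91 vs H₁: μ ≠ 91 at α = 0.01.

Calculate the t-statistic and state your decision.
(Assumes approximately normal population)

Answer: t = 2.7999, reject H₀

Derivation:
df = n - 1 = 48
SE = s/√n = 15/√49 = 2.1429
t = (x̄ - μ₀)/SE = (97.00 - 91)/2.1429 = 2.7999
Critical value: t_{0.005,48} = ±2.682
p-value ≈ 0.0073
Decision: reject H₀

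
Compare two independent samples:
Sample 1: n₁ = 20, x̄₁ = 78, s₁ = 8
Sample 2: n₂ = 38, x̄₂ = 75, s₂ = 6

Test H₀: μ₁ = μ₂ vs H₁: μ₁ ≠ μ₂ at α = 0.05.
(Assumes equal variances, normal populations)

Pooled variance: s²_p = [19×8² + 37×6²]/(56) = 45.5000
s_p = 6.7454
SE = s_p×√(1/n₁ + 1/n₂) = 6.7454×√(1/20 + 1/38) = 1.8634
t = (x̄₁ - x̄₂)/SE = (78 - 75)/1.8634 = 1.6100
df = 56, t-critical = ±2.003
Decision: fail to reject H₀

Answer: t = 1.6100, fail to reject H₀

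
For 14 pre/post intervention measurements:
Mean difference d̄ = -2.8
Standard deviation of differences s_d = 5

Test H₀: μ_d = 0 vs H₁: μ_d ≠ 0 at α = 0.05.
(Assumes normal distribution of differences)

Answer: t = -2.0953, fail to reject H₀

Derivation:
df = n - 1 = 13
SE = s_d/√n = 5/√14 = 1.3363
t = d̄/SE = -2.8/1.3363 = -2.0953
Critical value: t_{0.025,13} = ±2.160
p-value ≈ 0.0563
Decision: fail to reject H₀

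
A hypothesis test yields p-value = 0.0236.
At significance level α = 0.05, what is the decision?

Compare p-value to α:
0.0236 < 0.05
Decision: reject H₀

Answer: reject H₀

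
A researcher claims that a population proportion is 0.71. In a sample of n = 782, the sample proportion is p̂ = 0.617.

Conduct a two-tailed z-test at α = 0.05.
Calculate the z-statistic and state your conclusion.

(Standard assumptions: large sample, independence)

Answer: z = -5.7315, reject H₀

Derivation:
H₀: p = 0.71, H₁: p ≠ 0.71
Standard error: SE = √(p₀(1-p₀)/n) = √(0.71×0.29/782) = 0.016226
z-statistic: z = (p̂ - p₀)/SE = (0.617 - 0.71)/0.016226 = -5.7315
Critical value: z_0.025 = ±1.960
p-value < 0.0001
Decision: reject H₀ at α = 0.05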